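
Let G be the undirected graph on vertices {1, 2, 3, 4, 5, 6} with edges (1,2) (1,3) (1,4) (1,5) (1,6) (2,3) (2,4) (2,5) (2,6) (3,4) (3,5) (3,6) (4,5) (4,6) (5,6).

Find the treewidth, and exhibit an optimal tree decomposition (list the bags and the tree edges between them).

Treewidth 5.
One such decomposition:
Bags: B1 = {1, 2, 3, 4, 5, 6}
Tree: (single bag)

With just one bag of size 6, the width is 6 − 1 = 5, so tw(G) ≤ 5. For the lower bound, the 6 vertices {1, 2, 3, 4, 5, 6} are pairwise adjacent, and any tree decomposition puts a clique entirely inside one bag — forcing width ≥ 5. Combining the bounds, tw(G) = 5.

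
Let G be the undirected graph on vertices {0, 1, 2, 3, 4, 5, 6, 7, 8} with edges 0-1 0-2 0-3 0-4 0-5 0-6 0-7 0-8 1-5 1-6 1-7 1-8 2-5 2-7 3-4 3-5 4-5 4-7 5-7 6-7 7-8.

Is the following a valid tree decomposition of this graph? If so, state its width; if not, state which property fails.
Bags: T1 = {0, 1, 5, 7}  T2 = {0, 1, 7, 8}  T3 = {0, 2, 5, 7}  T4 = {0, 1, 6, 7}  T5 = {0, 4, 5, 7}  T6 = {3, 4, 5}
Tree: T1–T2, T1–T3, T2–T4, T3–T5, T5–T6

No — edge (0,3) lies in no bag.

A tree decomposition must satisfy three properties: every vertex lies in some bag; for every edge, both endpoints lie together in some bag; and for every vertex, the bags containing it form a connected subtree. Here edge (0,3) lies in no bag, so the decomposition is invalid.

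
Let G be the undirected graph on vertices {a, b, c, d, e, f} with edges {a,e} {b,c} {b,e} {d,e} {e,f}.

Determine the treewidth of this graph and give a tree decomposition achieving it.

Every bag has size at most 2, so the width is 2 − 1 = 1 and tw(G) ≤ 1. Since G has at least one edge (e.g. e–f), it is not an edgeless graph, so tw(G) ≥ 1. Combining the bounds, tw(G) = 1.

Treewidth 1.
One optimal decomposition is:
Bags: B1 = {e, f}  B2 = {d, e}  B3 = {b, e}  B4 = {a, e}  B5 = {b, c}
Tree: B1–B2, B2–B3, B3–B4, B3–B5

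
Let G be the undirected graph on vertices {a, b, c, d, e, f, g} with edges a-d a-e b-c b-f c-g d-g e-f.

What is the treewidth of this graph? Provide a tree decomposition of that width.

Every bag has size at most 3, so the width is 3 − 1 = 2 and tw(G) ≤ 2. For the lower bound, G contains the cycle c–g–d–a–e–f–b–c, so G is not a forest; only forests have treewidth ≤ 1, hence tw(G) ≥ 2. The upper and lower bounds meet at 2, so that is the treewidth.

Treewidth 2.
Bags: B1 = {c, d, g}  B2 = {a, c, d}  B3 = {a, c, e}  B4 = {c, e, f}  B5 = {b, c, f}
Tree: B1–B2, B2–B3, B3–B4, B4–B5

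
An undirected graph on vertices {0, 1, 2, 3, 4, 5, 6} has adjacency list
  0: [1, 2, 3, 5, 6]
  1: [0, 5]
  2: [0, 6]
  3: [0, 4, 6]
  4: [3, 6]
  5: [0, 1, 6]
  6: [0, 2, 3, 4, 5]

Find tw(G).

A width-2 tree decomposition is:
Bags: B1 = {0, 5, 6}  B2 = {0, 1, 5}  B3 = {0, 3, 6}  B4 = {0, 2, 6}  B5 = {3, 4, 6}
Tree: B1–B2, B1–B3, B1–B4, B3–B5
Each bag holds 3 vertices, so the decomposition has width 2, which upper-bounds the treewidth. For the lower bound, the 3 vertices {0, 1, 5} are pairwise adjacent, and any tree decomposition puts a clique entirely inside one bag — forcing width ≥ 2. Therefore the treewidth is 2.

2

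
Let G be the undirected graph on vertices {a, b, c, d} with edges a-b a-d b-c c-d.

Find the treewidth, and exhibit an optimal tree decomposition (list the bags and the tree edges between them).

Each bag holds 3 vertices, so the decomposition has width 2, which upper-bounds the treewidth. Since a–d–c–b–a is a cycle in G, G is not acyclic. Forests are exactly the graphs of treewidth ≤ 1, so tw(G) ≥ 2. Combining the bounds, tw(G) = 2.

Treewidth 2.
Bags: B1 = {a, c, d}  B2 = {a, b, c}
Tree: B1–B2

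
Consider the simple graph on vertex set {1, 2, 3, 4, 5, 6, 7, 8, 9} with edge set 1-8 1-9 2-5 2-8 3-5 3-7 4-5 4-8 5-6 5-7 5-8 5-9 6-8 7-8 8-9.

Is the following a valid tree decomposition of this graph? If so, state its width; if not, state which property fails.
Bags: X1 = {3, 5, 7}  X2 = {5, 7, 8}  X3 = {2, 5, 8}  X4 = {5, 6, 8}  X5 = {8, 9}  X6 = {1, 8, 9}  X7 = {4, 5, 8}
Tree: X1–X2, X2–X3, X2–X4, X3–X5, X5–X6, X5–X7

No — edge (5,9) lies in no bag.

A tree decomposition must satisfy three properties: every vertex lies in some bag; for every edge, both endpoints lie together in some bag; and for every vertex, the bags containing it form a connected subtree. Here edge (5,9) lies in no bag, so the decomposition is invalid.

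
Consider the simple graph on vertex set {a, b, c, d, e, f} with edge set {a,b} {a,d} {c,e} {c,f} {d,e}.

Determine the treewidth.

A width-1 tree decomposition is:
Bags: B1 = {c, f}  B2 = {c, e}  B3 = {d, e}  B4 = {a, d}  B5 = {a, b}
Tree: B1–B2, B2–B3, B3–B4, B4–B5
The largest bag has 2 vertices, giving width 1; this decomposition certifies tw(G) ≤ 1. G has an edge, so its treewidth is at least 1. Hence tw(G) = 1 exactly.

1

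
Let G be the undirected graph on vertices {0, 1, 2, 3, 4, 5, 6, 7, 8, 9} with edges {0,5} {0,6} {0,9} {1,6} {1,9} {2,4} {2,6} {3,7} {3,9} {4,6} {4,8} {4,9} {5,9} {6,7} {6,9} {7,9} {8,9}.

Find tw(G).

A width-2 tree decomposition is:
Bags: B1 = {0, 6, 9}  B2 = {1, 6, 9}  B3 = {4, 6, 9}  B4 = {0, 5, 9}  B5 = {6, 7, 9}  B6 = {4, 8, 9}  B7 = {3, 7, 9}  B8 = {2, 4, 6}
Tree: B1–B2, B1–B3, B1–B4, B2–B5, B3–B6, B5–B7, B3–B8
The largest bag has 3 vertices, giving width 2; this decomposition certifies tw(G) ≤ 2. For the lower bound, the 3 vertices {4, 8, 9} are pairwise adjacent, and any tree decomposition puts a clique entirely inside one bag — forcing width ≥ 2. Therefore the treewidth is 2.

2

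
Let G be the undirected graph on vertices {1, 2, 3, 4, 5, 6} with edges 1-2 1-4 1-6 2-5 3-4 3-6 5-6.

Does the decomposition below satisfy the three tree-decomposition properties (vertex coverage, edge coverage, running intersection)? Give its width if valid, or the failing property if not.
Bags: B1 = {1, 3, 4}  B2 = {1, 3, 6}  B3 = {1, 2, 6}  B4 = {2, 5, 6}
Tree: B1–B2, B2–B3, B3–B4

Vertex coverage: the bags together contain {1, 2, 3, 4, 5, 6}, the full vertex set. Edge coverage: each edge of G has both endpoints in at least one bag. Running intersection: for every vertex, the bags containing it form a connected subtree. All three properties hold, so this is a valid tree decomposition of width max|bag| − 1 = 2, and hence tw(G) ≤ 2.

Yes; width 2.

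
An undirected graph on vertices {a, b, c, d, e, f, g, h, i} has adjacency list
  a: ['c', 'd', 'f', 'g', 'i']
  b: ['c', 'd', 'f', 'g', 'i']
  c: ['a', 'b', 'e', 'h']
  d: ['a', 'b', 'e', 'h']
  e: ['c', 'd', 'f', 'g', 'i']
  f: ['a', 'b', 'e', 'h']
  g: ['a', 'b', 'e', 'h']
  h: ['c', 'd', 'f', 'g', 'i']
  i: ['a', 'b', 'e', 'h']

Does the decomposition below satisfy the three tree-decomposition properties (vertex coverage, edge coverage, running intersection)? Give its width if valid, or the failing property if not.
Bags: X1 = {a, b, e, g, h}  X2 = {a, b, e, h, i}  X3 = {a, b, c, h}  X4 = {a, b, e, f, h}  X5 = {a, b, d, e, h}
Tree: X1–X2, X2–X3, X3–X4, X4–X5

No — edge (e,c) lies in no bag.

A tree decomposition must satisfy three properties: every vertex lies in some bag; for every edge, both endpoints lie together in some bag; and for every vertex, the bags containing it form a connected subtree. Here edge (e,c) lies in no bag, so the decomposition is invalid.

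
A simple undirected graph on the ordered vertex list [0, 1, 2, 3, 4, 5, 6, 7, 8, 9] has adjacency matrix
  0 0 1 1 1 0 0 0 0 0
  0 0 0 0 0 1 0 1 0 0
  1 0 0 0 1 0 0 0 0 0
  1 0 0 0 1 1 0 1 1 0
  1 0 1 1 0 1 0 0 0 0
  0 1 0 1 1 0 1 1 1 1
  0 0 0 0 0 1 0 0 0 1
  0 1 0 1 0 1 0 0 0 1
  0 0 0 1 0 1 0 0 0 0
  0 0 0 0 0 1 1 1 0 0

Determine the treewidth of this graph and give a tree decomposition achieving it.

Treewidth 2.
One optimal decomposition is:
Bags: B1 = {3, 4, 5}  B2 = {3, 5, 7}  B3 = {5, 7, 9}  B4 = {5, 6, 9}  B5 = {3, 5, 8}  B6 = {1, 5, 7}  B7 = {0, 3, 4}  B8 = {0, 2, 4}
Tree: B1–B2, B2–B3, B3–B4, B1–B5, B3–B6, B1–B7, B7–B8

The largest bag has 3 vertices, giving width 2; this decomposition certifies tw(G) ≤ 2. Conversely, {0, 2, 4} is a clique of size 3, and the vertices of any clique must share a bag in every tree decomposition; so some bag has ≥ 3 vertices and tw(G) ≥ 2. Hence tw(G) = 2 exactly.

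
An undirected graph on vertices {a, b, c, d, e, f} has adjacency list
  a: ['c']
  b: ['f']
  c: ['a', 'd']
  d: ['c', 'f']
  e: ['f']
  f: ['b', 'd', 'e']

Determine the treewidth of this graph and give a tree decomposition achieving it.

Treewidth 1.
One optimal decomposition is:
Bags: B1 = {c, d}  B2 = {a, c}  B3 = {d, f}  B4 = {b, f}  B5 = {e, f}
Tree: B1–B2, B1–B3, B3–B4, B4–B5

Every bag has size at most 2, so the width is 2 − 1 = 1 and tw(G) ≤ 1. G has an edge, so its treewidth is at least 1. Hence tw(G) = 1 exactly.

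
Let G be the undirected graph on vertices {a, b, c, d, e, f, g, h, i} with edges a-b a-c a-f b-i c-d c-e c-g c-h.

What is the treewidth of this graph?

A width-1 tree decomposition is:
Bags: B1 = {c, g}  B2 = {c, e}  B3 = {a, c}  B4 = {c, d}  B5 = {a, b}  B6 = {b, i}  B7 = {a, f}  B8 = {c, h}
Tree: B1–B2, B2–B3, B3–B4, B3–B5, B5–B6, B3–B7, B1–B8
Every bag has size at most 2, so the width is 2 − 1 = 1 and tw(G) ≤ 1. Since G has at least one edge (e.g. g–c), it is not an edgeless graph, so tw(G) ≥ 1. Therefore the treewidth is 1.

1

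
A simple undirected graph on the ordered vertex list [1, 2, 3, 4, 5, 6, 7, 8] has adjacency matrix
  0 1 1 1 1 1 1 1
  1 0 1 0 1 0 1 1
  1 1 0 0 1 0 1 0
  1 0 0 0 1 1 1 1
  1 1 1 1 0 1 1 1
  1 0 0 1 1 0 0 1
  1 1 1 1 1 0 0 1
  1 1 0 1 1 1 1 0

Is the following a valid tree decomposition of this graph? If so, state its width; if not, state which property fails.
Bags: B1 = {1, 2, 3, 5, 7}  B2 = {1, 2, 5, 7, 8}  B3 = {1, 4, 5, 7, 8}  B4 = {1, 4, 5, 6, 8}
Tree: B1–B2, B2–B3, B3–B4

Checking the three conditions: (i) the bags cover all of {1, 2, 3, 4, 5, 6, 7, 8}; (ii) for each edge, some bag contains both endpoints; (iii) the bags containing any fixed vertex form a subtree. All hold, so the decomposition is valid with width 5 − 1 = 4.

Yes; width 4.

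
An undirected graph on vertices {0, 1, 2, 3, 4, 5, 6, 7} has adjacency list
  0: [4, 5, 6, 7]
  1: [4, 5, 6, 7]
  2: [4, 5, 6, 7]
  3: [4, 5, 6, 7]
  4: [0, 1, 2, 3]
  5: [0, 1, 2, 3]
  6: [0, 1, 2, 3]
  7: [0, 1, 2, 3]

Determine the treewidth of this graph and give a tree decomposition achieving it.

Treewidth 4.
One such decomposition:
Bags: B1 = {0, 1, 2, 3, 5}  B2 = {0, 1, 2, 3, 6}  B3 = {0, 1, 2, 3, 7}  B4 = {0, 1, 2, 3, 4}
Tree: B1–B2, B2–B3, B3–B4

Each bag holds 5 vertices, so the decomposition has width 4, which upper-bounds the treewidth. For the lower bound: the 5 vertex sets {0,5}, {3,6}, {1,7}, {2}, {4} are disjoint, each induces a connected subgraph, and every pair is joined by at least one edge of G. Contracting each set to a single vertex therefore yields K_{5} as a minor, and since treewidth is minor-monotone, tw(G) ≥ tw(K_{5}) = 4. The upper and lower bounds meet at 4, so that is the treewidth.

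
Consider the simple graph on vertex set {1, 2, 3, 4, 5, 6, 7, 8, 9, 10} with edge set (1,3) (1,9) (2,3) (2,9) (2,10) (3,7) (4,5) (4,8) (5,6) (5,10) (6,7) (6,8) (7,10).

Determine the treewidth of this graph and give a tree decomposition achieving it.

The largest bag has 3 vertices, giving width 2; this decomposition certifies tw(G) ≤ 2. For the lower bound, G contains the cycle 9–1–3–2–9, so G is not a forest; only forests have treewidth ≤ 1, hence tw(G) ≥ 2. The upper and lower bounds meet at 2, so that is the treewidth.

Treewidth 2.
One optimal decomposition is:
Bags: B1 = {1, 2, 9}  B2 = {1, 2, 3}  B3 = {2, 3, 10}  B4 = {3, 7, 10}  B5 = {5, 7, 10}  B6 = {5, 6, 7}  B7 = {4, 5, 6}  B8 = {4, 6, 8}
Tree: B1–B2, B2–B3, B3–B4, B4–B5, B5–B6, B6–B7, B7–B8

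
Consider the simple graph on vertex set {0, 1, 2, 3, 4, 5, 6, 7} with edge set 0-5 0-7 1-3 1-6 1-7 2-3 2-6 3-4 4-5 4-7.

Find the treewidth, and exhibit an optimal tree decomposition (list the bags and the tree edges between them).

Treewidth 2.
Bags: B1 = {0, 4, 5}  B2 = {0, 4, 7}  B3 = {3, 4, 7}  B4 = {1, 3, 7}  B5 = {1, 2, 3}  B6 = {1, 2, 6}
Tree: B1–B2, B2–B3, B3–B4, B4–B5, B5–B6

The largest bag has 3 vertices, giving width 2; this decomposition certifies tw(G) ≤ 2. Since 5–0–7–4–5 is a cycle in G, G is not acyclic. Forests are exactly the graphs of treewidth ≤ 1, so tw(G) ≥ 2. Combining the bounds, tw(G) = 2.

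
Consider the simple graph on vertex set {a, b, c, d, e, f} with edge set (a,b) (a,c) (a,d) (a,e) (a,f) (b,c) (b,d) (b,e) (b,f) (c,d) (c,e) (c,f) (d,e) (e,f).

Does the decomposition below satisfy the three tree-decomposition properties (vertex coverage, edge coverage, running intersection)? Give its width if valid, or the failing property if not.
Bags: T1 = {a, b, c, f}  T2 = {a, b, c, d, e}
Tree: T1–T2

A tree decomposition must satisfy three properties: every vertex lies in some bag; for every edge, both endpoints lie together in some bag; and for every vertex, the bags containing it form a connected subtree. Here edge (e,f) lies in no bag, so the decomposition is invalid.

No — edge (e,f) lies in no bag.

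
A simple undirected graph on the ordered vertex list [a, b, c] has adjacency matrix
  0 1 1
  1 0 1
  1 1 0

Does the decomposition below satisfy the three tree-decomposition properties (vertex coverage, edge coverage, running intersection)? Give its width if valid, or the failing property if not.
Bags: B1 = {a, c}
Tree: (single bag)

No — vertex b appears in no bag.

A tree decomposition must satisfy three properties: every vertex lies in some bag; for every edge, both endpoints lie together in some bag; and for every vertex, the bags containing it form a connected subtree. Here vertex b appears in no bag, so the decomposition is invalid.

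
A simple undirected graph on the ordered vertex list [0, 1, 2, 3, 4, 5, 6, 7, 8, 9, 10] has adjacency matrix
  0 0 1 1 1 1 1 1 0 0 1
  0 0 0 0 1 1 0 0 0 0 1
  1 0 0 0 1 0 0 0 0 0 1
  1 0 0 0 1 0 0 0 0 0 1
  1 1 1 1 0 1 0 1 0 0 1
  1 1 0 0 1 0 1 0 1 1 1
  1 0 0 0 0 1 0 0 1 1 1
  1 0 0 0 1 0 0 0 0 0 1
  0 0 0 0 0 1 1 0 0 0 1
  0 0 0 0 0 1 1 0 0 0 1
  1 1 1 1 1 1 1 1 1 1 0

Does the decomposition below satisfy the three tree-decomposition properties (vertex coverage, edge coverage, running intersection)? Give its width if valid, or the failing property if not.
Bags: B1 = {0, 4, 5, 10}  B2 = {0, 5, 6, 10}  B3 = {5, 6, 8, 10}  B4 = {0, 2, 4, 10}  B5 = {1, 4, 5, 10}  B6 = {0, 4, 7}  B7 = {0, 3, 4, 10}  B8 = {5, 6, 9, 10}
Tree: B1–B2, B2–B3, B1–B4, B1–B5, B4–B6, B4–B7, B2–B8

A tree decomposition must satisfy three properties: every vertex lies in some bag; for every edge, both endpoints lie together in some bag; and for every vertex, the bags containing it form a connected subtree. Here edge (10,7) lies in no bag, so the decomposition is invalid.

No — edge (10,7) lies in no bag.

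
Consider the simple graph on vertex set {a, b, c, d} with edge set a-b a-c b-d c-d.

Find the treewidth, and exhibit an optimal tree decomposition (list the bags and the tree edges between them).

The largest bag has 3 vertices, giving width 2; this decomposition certifies tw(G) ≤ 2. For the lower bound, G contains the cycle b–a–c–d–b, so G is not a forest; only forests have treewidth ≤ 1, hence tw(G) ≥ 2. Therefore the treewidth is 2.

Treewidth 2.
Bags: B1 = {a, b, c}  B2 = {b, c, d}
Tree: B1–B2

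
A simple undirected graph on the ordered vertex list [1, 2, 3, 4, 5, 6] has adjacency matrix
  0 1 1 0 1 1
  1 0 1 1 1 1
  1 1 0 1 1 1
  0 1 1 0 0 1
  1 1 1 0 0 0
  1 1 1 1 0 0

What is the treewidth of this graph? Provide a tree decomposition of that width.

Treewidth 3.
One such decomposition:
Bags: B1 = {2, 3, 4, 6}  B2 = {1, 2, 3, 6}  B3 = {1, 2, 3, 5}
Tree: B1–B2, B2–B3

The largest bag has 4 vertices, giving width 3; this decomposition certifies tw(G) ≤ 3. Conversely, {1, 2, 3, 5} is a clique of size 4, and the vertices of any clique must share a bag in every tree decomposition; so some bag has ≥ 4 vertices and tw(G) ≥ 3. The upper and lower bounds meet at 3, so that is the treewidth.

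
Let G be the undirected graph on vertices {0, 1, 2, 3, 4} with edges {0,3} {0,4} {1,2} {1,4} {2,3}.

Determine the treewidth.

2

A width-2 tree decomposition is:
Bags: B1 = {0, 1, 4}  B2 = {0, 1, 2}  B3 = {0, 2, 3}
Tree: B1–B2, B2–B3
Every bag has size at most 3, so the width is 3 − 1 = 2 and tw(G) ≤ 2. The edges 0–4–1–2–3–0 form a cycle, so G is not a tree and its treewidth is at least 2. Hence tw(G) = 2 exactly.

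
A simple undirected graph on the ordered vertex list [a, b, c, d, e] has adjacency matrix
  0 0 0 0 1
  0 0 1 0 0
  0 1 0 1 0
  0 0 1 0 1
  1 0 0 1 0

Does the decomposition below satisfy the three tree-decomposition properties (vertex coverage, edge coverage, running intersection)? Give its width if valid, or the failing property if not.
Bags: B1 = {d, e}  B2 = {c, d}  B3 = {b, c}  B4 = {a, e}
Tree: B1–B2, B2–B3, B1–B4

Checking the three conditions: (i) the bags cover all of {a, b, c, d, e}; (ii) for each edge, some bag contains both endpoints; (iii) the bags containing any fixed vertex form a subtree. All hold, so the decomposition is valid with width 2 − 1 = 1.

Yes; width 1.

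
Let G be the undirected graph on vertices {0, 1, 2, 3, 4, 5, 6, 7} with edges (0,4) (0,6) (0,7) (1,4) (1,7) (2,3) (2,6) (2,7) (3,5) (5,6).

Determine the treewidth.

2

A width-2 tree decomposition is:
Bags: B1 = {1, 4, 7}  B2 = {0, 4, 7}  B3 = {0, 2, 7}  B4 = {0, 2, 6}  B5 = {2, 3, 6}  B6 = {3, 5, 6}
Tree: B1–B2, B2–B3, B3–B4, B4–B5, B5–B6
Every bag has size at most 3, so the width is 3 − 1 = 2 and tw(G) ≤ 2. Since 1–4–0–7–1 is a cycle in G, G is not acyclic. Forests are exactly the graphs of treewidth ≤ 1, so tw(G) ≥ 2. Therefore the treewidth is 2.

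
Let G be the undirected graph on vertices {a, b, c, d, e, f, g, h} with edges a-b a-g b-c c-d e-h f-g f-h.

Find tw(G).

A width-1 tree decomposition is:
Bags: B1 = {e, h}  B2 = {f, h}  B3 = {f, g}  B4 = {a, g}  B5 = {a, b}  B6 = {b, c}  B7 = {c, d}
Tree: B1–B2, B2–B3, B3–B4, B4–B5, B5–B6, B6–B7
Every bag has size at most 2, so the width is 2 − 1 = 1 and tw(G) ≤ 1. Since G has at least one edge (e.g. e–h), it is not an edgeless graph, so tw(G) ≥ 1. Hence tw(G) = 1 exactly.

1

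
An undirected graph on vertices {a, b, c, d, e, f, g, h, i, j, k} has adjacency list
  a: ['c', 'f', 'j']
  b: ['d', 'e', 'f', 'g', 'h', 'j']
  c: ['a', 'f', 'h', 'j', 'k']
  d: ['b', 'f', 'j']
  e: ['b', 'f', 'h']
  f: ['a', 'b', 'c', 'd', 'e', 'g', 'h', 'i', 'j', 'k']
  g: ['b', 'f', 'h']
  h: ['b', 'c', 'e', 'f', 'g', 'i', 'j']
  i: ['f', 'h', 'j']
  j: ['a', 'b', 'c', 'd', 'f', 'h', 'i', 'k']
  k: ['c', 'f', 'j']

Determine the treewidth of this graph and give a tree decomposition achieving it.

Treewidth 3.
One optimal decomposition is:
Bags: B1 = {b, f, h, j}  B2 = {c, f, h, j}  B3 = {a, c, f, j}  B4 = {f, h, i, j}  B5 = {b, f, g, h}  B6 = {b, e, f, h}  B7 = {b, d, f, j}  B8 = {c, f, j, k}
Tree: B1–B2, B2–B3, B2–B4, B1–B5, B1–B6, B1–B7, B2–B8

The largest bag has 4 vertices, giving width 3; this decomposition certifies tw(G) ≤ 3. On the other hand G contains the 4-clique {b, f, g, h}. A clique must lie in a single bag of any decomposition, so no decomposition can have width below 3. Combining the bounds, tw(G) = 3.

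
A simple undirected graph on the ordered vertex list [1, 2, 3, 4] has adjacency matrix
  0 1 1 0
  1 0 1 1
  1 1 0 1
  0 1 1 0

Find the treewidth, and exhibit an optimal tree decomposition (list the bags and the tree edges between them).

The largest bag has 3 vertices, giving width 2; this decomposition certifies tw(G) ≤ 2. Conversely, {1, 2, 3} is a clique of size 3, and the vertices of any clique must share a bag in every tree decomposition; so some bag has ≥ 3 vertices and tw(G) ≥ 2. The upper and lower bounds meet at 2, so that is the treewidth.

Treewidth 2.
One such decomposition:
Bags: B1 = {1, 2, 3}  B2 = {2, 3, 4}
Tree: B1–B2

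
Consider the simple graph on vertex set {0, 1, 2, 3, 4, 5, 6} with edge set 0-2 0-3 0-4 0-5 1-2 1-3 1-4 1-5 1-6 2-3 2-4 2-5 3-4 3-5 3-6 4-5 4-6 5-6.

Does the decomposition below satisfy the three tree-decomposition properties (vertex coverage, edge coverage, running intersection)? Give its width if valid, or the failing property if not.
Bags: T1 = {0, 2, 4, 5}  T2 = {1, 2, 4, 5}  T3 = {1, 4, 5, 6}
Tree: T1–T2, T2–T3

A tree decomposition must satisfy three properties: every vertex lies in some bag; for every edge, both endpoints lie together in some bag; and for every vertex, the bags containing it form a connected subtree. Here vertex 3 appears in no bag, so the decomposition is invalid.

No — vertex 3 appears in no bag.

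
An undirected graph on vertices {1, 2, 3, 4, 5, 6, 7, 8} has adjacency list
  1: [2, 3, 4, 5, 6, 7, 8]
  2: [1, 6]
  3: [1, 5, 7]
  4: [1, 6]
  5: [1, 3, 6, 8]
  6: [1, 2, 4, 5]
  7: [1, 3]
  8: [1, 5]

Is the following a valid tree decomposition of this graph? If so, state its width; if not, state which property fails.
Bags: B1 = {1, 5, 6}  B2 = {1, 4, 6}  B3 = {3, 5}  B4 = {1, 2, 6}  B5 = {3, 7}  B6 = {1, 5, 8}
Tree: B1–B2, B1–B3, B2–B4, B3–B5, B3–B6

A tree decomposition must satisfy three properties: every vertex lies in some bag; for every edge, both endpoints lie together in some bag; and for every vertex, the bags containing it form a connected subtree. Here edge (1,3) lies in no bag, so the decomposition is invalid.

No — edge (1,3) lies in no bag.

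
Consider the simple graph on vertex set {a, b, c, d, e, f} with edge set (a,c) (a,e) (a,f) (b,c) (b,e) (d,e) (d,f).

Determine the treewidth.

2

A width-2 tree decomposition is:
Bags: B1 = {d, e, f}  B2 = {a, e, f}  B3 = {a, b, e}  B4 = {a, b, c}
Tree: B1–B2, B2–B3, B3–B4
The largest bag has 3 vertices, giving width 2; this decomposition certifies tw(G) ≤ 2. For the lower bound, G contains the cycle d–f–a–e–d, so G is not a forest; only forests have treewidth ≤ 1, hence tw(G) ≥ 2. Combining the bounds, tw(G) = 2.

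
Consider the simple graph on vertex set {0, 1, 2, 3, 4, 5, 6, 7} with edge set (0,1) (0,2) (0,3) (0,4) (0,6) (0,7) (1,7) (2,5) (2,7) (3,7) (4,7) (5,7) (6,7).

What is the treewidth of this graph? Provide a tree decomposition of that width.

The largest bag has 3 vertices, giving width 2; this decomposition certifies tw(G) ≤ 2. For the lower bound, the 3 vertices {0, 1, 7} are pairwise adjacent, and any tree decomposition puts a clique entirely inside one bag — forcing width ≥ 2. Hence tw(G) = 2 exactly.

Treewidth 2.
One optimal decomposition is:
Bags: B1 = {0, 6, 7}  B2 = {0, 3, 7}  B3 = {0, 2, 7}  B4 = {2, 5, 7}  B5 = {0, 4, 7}  B6 = {0, 1, 7}
Tree: B1–B2, B1–B3, B3–B4, B1–B5, B5–B6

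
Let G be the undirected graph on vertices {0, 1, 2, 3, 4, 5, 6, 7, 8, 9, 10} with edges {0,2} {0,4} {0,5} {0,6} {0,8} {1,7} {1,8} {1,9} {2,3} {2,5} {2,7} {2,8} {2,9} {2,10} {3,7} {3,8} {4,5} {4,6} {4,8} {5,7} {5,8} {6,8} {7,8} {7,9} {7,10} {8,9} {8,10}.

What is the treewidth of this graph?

3

A width-3 tree decomposition is:
Bags: B1 = {0, 2, 5, 8}  B2 = {2, 5, 7, 8}  B3 = {0, 4, 5, 8}  B4 = {2, 7, 8, 10}  B5 = {2, 3, 7, 8}  B6 = {2, 7, 8, 9}  B7 = {0, 4, 6, 8}  B8 = {1, 7, 8, 9}
Tree: B1–B2, B1–B3, B2–B4, B2–B5, B2–B6, B3–B7, B6–B8
Every bag has size at most 4, so the width is 4 − 1 = 3 and tw(G) ≤ 3. Conversely, {1, 7, 8, 9} is a clique of size 4, and the vertices of any clique must share a bag in every tree decomposition; so some bag has ≥ 4 vertices and tw(G) ≥ 3. Hence tw(G) = 3 exactly.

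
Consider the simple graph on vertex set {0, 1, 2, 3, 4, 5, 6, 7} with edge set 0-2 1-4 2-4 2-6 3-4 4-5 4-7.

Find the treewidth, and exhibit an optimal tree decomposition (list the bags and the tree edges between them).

Treewidth 1.
Bags: B1 = {4, 5}  B2 = {3, 4}  B3 = {2, 4}  B4 = {1, 4}  B5 = {0, 2}  B6 = {2, 6}  B7 = {4, 7}
Tree: B1–B2, B2–B3, B1–B4, B3–B5, B3–B6, B4–B7

The largest bag has 2 vertices, giving width 1; this decomposition certifies tw(G) ≤ 1. Any graph with an edge has treewidth ≥ 1, and G has the edge 4–5. The upper and lower bounds meet at 1, so that is the treewidth.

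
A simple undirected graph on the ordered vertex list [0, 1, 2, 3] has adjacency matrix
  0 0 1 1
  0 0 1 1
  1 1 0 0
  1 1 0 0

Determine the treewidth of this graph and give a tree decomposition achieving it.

Every bag has size at most 3, so the width is 3 − 1 = 2 and tw(G) ≤ 2. Since 1–2–0–3–1 is a cycle in G, G is not acyclic. Forests are exactly the graphs of treewidth ≤ 1, so tw(G) ≥ 2. Combining the bounds, tw(G) = 2.

Treewidth 2.
One such decomposition:
Bags: B1 = {0, 1, 2}  B2 = {0, 1, 3}
Tree: B1–B2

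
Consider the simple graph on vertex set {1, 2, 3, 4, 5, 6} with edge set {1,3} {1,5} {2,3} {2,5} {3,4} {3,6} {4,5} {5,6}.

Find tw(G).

2

A width-2 tree decomposition is:
Bags: B1 = {3, 5, 6}  B2 = {3, 4, 5}  B3 = {2, 3, 5}  B4 = {1, 3, 5}
Tree: B1–B2, B2–B3, B3–B4
Every bag has size at most 3, so the width is 3 − 1 = 2 and tw(G) ≤ 2. For the lower bound, G contains the cycle 5–6–3–4–5, so G is not a forest; only forests have treewidth ≤ 1, hence tw(G) ≥ 2. Hence tw(G) = 2 exactly.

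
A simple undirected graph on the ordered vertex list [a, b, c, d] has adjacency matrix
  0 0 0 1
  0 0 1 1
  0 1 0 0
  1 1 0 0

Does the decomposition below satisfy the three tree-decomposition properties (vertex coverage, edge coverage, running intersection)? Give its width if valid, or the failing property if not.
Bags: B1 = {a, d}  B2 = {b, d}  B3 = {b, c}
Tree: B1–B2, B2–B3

Checking the three conditions: (i) the bags cover all of {a, b, c, d}; (ii) for each edge, some bag contains both endpoints; (iii) the bags containing any fixed vertex form a subtree. All hold, so the decomposition is valid with width 2 − 1 = 1.

Yes; width 1.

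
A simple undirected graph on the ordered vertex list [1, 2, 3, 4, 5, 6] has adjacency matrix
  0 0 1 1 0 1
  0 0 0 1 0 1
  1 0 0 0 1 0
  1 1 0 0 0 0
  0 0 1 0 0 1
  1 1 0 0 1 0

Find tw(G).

A width-2 tree decomposition is:
Bags: B1 = {2, 4, 6}  B2 = {1, 4, 6}  B3 = {1, 5, 6}  B4 = {1, 3, 5}
Tree: B1–B2, B2–B3, B3–B4
Every bag has size at most 3, so the width is 3 − 1 = 2 and tw(G) ≤ 2. Since 2–4–1–6–2 is a cycle in G, G is not acyclic. Forests are exactly the graphs of treewidth ≤ 1, so tw(G) ≥ 2. Hence tw(G) = 2 exactly.

2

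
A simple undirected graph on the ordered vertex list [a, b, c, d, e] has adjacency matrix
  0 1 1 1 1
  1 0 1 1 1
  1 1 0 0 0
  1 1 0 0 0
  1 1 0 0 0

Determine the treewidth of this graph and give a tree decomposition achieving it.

The largest bag has 3 vertices, giving width 2; this decomposition certifies tw(G) ≤ 2. On the other hand G contains the 3-clique {a, b, d}. A clique must lie in a single bag of any decomposition, so no decomposition can have width below 2. Combining the bounds, tw(G) = 2.

Treewidth 2.
One optimal decomposition is:
Bags: B1 = {a, b, d}  B2 = {a, b, e}  B3 = {a, b, c}
Tree: B1–B2, B1–B3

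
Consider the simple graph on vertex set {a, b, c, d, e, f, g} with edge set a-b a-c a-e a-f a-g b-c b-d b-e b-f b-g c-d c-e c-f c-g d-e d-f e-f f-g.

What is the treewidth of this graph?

A width-4 tree decomposition is:
Bags: B1 = {a, b, c, e, f}  B2 = {b, c, d, e, f}  B3 = {a, b, c, f, g}
Tree: B1–B2, B1–B3
Each bag holds 5 vertices, so the decomposition has width 4, which upper-bounds the treewidth. For the lower bound, the 5 vertices {a, b, c, f, g} are pairwise adjacent, and any tree decomposition puts a clique entirely inside one bag — forcing width ≥ 4. The upper and lower bounds meet at 4, so that is the treewidth.

4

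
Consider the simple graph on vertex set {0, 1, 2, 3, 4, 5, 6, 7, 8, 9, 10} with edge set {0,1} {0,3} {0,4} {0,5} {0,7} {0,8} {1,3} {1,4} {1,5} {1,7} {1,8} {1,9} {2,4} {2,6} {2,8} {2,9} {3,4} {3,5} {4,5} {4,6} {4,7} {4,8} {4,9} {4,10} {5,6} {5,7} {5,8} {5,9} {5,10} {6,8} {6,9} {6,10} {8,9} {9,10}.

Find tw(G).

4

A width-4 tree decomposition is:
Bags: B1 = {0, 1, 4, 5, 8}  B2 = {1, 4, 5, 8, 9}  B3 = {4, 5, 6, 8, 9}  B4 = {4, 5, 6, 9, 10}  B5 = {2, 4, 6, 8, 9}  B6 = {0, 1, 4, 5, 7}  B7 = {0, 1, 3, 4, 5}
Tree: B1–B2, B2–B3, B3–B4, B3–B5, B1–B6, B6–B7
Every bag has size at most 5, so the width is 5 − 1 = 4 and tw(G) ≤ 4. Conversely, {2, 4, 6, 8, 9} is a clique of size 5, and the vertices of any clique must share a bag in every tree decomposition; so some bag has ≥ 5 vertices and tw(G) ≥ 4. Combining the bounds, tw(G) = 4.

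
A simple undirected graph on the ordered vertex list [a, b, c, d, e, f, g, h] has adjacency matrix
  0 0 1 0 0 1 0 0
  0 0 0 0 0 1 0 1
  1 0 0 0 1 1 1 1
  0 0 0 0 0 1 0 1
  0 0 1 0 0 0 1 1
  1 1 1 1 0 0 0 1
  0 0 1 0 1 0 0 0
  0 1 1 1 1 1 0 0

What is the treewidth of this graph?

2

A width-2 tree decomposition is:
Bags: B1 = {c, f, h}  B2 = {d, f, h}  B3 = {b, f, h}  B4 = {a, c, f}  B5 = {c, e, h}  B6 = {c, e, g}
Tree: B1–B2, B2–B3, B1–B4, B1–B5, B5–B6
Each bag holds 3 vertices, so the decomposition has width 2, which upper-bounds the treewidth. On the other hand G contains the 3-clique {c, e, g}. A clique must lie in a single bag of any decomposition, so no decomposition can have width below 2. Therefore the treewidth is 2.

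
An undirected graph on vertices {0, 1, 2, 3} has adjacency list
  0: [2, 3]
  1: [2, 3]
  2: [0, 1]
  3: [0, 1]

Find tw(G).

2

A width-2 tree decomposition is:
Bags: B1 = {0, 1, 3}  B2 = {0, 1, 2}
Tree: B1–B2
The largest bag has 3 vertices, giving width 2; this decomposition certifies tw(G) ≤ 2. Since 0–3–1–2–0 is a cycle in G, G is not acyclic. Forests are exactly the graphs of treewidth ≤ 1, so tw(G) ≥ 2. The upper and lower bounds meet at 2, so that is the treewidth.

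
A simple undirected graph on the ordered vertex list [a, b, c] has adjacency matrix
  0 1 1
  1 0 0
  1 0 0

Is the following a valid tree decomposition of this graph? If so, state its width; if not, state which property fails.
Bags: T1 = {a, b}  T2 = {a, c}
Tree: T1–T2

Yes; width 1.

Every vertex of G appears in some bag (union = {a, b, c}); every edge is covered by a bag; and for each vertex v the set of bags containing v is connected in the bag tree. The decomposition is therefore valid. The largest bag has 2 vertices, so the width is 1.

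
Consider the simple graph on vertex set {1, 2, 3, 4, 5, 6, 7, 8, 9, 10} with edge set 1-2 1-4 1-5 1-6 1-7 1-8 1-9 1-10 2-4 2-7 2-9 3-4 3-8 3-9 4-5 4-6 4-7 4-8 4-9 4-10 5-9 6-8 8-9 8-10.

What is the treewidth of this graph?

3

A width-3 tree decomposition is:
Bags: B1 = {1, 4, 8, 9}  B2 = {1, 4, 6, 8}  B3 = {1, 2, 4, 9}  B4 = {1, 4, 8, 10}  B5 = {1, 2, 4, 7}  B6 = {1, 4, 5, 9}  B7 = {3, 4, 8, 9}
Tree: B1–B2, B1–B3, B2–B4, B3–B5, B3–B6, B1–B7
The largest bag has 4 vertices, giving width 3; this decomposition certifies tw(G) ≤ 3. For the lower bound, the 4 vertices {1, 4, 8, 9} are pairwise adjacent, and any tree decomposition puts a clique entirely inside one bag — forcing width ≥ 3. Hence tw(G) = 3 exactly.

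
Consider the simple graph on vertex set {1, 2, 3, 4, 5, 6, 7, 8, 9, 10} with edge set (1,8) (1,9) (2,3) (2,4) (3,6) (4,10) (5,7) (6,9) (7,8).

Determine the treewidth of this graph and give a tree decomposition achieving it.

Each bag holds 2 vertices, so the decomposition has width 1, which upper-bounds the treewidth. Since G has at least one edge (e.g. 10–4), it is not an edgeless graph, so tw(G) ≥ 1. The upper and lower bounds meet at 1, so that is the treewidth.

Treewidth 1.
Bags: B1 = {4, 10}  B2 = {2, 4}  B3 = {2, 3}  B4 = {3, 6}  B5 = {6, 9}  B6 = {1, 9}  B7 = {1, 8}  B8 = {7, 8}  B9 = {5, 7}
Tree: B1–B2, B2–B3, B3–B4, B4–B5, B5–B6, B6–B7, B7–B8, B8–B9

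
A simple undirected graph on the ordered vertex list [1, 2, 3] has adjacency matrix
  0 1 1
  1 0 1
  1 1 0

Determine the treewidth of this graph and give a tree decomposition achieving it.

With just one bag of size 3, the width is 3 − 1 = 2, so tw(G) ≤ 2. For the lower bound, the 3 vertices {1, 2, 3} are pairwise adjacent, and any tree decomposition puts a clique entirely inside one bag — forcing width ≥ 2. Hence tw(G) = 2 exactly.

Treewidth 2.
One such decomposition:
Bags: B1 = {1, 2, 3}
Tree: (single bag)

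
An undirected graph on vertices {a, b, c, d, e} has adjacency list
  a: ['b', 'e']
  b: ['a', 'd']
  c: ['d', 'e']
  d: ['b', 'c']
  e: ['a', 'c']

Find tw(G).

2

A width-2 tree decomposition is:
Bags: B1 = {b, c, d}  B2 = {b, c, e}  B3 = {a, b, e}
Tree: B1–B2, B2–B3
Every bag has size at most 3, so the width is 3 − 1 = 2 and tw(G) ≤ 2. For the lower bound, G contains the cycle b–d–c–e–a–b, so G is not a forest; only forests have treewidth ≤ 1, hence tw(G) ≥ 2. Hence tw(G) = 2 exactly.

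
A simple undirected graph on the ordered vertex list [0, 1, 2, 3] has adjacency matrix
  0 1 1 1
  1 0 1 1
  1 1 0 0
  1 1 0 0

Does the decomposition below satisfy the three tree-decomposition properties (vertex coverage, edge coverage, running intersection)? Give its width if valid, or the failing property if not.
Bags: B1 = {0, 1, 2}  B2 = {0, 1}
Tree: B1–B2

A tree decomposition must satisfy three properties: every vertex lies in some bag; for every edge, both endpoints lie together in some bag; and for every vertex, the bags containing it form a connected subtree. Here vertex 3 appears in no bag, so the decomposition is invalid.

No — vertex 3 appears in no bag.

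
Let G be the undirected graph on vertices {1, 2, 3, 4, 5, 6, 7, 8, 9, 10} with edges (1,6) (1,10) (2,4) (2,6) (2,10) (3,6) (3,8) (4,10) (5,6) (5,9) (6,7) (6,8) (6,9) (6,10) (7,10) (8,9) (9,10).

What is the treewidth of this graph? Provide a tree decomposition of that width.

The largest bag has 3 vertices, giving width 2; this decomposition certifies tw(G) ≤ 2. On the other hand G contains the 3-clique {2, 4, 10}. A clique must lie in a single bag of any decomposition, so no decomposition can have width below 2. Combining the bounds, tw(G) = 2.

Treewidth 2.
One optimal decomposition is:
Bags: B1 = {6, 7, 10}  B2 = {2, 6, 10}  B3 = {1, 6, 10}  B4 = {6, 9, 10}  B5 = {2, 4, 10}  B6 = {6, 8, 9}  B7 = {3, 6, 8}  B8 = {5, 6, 9}
Tree: B1–B2, B2–B3, B1–B4, B2–B5, B4–B6, B6–B7, B6–B8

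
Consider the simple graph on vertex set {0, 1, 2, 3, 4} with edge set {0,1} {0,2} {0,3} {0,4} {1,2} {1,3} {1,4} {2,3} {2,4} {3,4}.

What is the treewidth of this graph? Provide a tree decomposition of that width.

Treewidth 4.
One such decomposition:
Bags: B1 = {0, 1, 2, 3, 4}
Tree: (single bag)

A single bag containing all 5 vertices is trivially a valid decomposition of width 4. On the other hand G contains the 5-clique {0, 1, 2, 3, 4}. A clique must lie in a single bag of any decomposition, so no decomposition can have width below 4. Therefore the treewidth is 4.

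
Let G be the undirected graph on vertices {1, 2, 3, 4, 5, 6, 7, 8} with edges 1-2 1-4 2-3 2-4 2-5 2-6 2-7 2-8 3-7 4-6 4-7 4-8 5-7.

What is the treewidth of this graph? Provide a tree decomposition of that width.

Treewidth 2.
One such decomposition:
Bags: B1 = {1, 2, 4}  B2 = {2, 4, 7}  B3 = {2, 3, 7}  B4 = {2, 5, 7}  B5 = {2, 4, 6}  B6 = {2, 4, 8}
Tree: B1–B2, B2–B3, B3–B4, B2–B5, B5–B6

Every bag has size at most 3, so the width is 3 − 1 = 2 and tw(G) ≤ 2. For the lower bound, the 3 vertices {2, 3, 7} are pairwise adjacent, and any tree decomposition puts a clique entirely inside one bag — forcing width ≥ 2. Combining the bounds, tw(G) = 2.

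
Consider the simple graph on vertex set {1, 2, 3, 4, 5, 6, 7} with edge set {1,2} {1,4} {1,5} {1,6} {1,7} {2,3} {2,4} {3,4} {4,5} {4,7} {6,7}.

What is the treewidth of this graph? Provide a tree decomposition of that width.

Treewidth 2.
One such decomposition:
Bags: B1 = {1, 2, 4}  B2 = {1, 4, 7}  B3 = {1, 4, 5}  B4 = {1, 6, 7}  B5 = {2, 3, 4}
Tree: B1–B2, B2–B3, B2–B4, B1–B5

Each bag holds 3 vertices, so the decomposition has width 2, which upper-bounds the treewidth. For the lower bound, the 3 vertices {1, 2, 4} are pairwise adjacent, and any tree decomposition puts a clique entirely inside one bag — forcing width ≥ 2. The upper and lower bounds meet at 2, so that is the treewidth.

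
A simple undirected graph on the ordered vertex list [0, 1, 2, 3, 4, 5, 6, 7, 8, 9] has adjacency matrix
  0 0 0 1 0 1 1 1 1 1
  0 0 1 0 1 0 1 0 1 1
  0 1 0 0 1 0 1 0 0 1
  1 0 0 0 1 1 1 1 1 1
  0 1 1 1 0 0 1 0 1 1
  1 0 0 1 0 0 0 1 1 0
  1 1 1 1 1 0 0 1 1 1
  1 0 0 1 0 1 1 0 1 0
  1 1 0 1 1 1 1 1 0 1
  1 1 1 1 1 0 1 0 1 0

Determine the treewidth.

4

A width-4 tree decomposition is:
Bags: B1 = {3, 4, 6, 8, 9}  B2 = {1, 4, 6, 8, 9}  B3 = {0, 3, 6, 8, 9}  B4 = {0, 3, 6, 7, 8}  B5 = {1, 2, 4, 6, 9}  B6 = {0, 3, 5, 7, 8}
Tree: B1–B2, B1–B3, B3–B4, B2–B5, B4–B6
The largest bag has 5 vertices, giving width 4; this decomposition certifies tw(G) ≤ 4. For the lower bound, the 5 vertices {0, 3, 5, 7, 8} are pairwise adjacent, and any tree decomposition puts a clique entirely inside one bag — forcing width ≥ 4. The upper and lower bounds meet at 4, so that is the treewidth.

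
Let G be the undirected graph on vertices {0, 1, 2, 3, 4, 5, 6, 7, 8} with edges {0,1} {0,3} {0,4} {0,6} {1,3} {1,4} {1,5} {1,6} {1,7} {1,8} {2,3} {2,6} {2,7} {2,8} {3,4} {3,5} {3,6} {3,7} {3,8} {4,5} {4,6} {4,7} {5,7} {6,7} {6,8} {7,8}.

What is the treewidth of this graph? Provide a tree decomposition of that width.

Treewidth 4.
One such decomposition:
Bags: B1 = {1, 3, 4, 6, 7}  B2 = {0, 1, 3, 4, 6}  B3 = {1, 3, 6, 7, 8}  B4 = {1, 3, 4, 5, 7}  B5 = {2, 3, 6, 7, 8}
Tree: B1–B2, B1–B3, B1–B4, B3–B5

Every bag has size at most 5, so the width is 5 − 1 = 4 and tw(G) ≤ 4. On the other hand G contains the 5-clique {1, 3, 6, 7, 8}. A clique must lie in a single bag of any decomposition, so no decomposition can have width below 4. Therefore the treewidth is 4.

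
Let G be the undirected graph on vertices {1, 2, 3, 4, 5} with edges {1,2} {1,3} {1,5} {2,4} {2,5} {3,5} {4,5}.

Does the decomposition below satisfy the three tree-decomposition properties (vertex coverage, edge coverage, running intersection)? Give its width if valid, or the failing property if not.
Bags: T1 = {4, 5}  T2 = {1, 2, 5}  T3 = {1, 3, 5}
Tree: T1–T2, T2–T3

A tree decomposition must satisfy three properties: every vertex lies in some bag; for every edge, both endpoints lie together in some bag; and for every vertex, the bags containing it form a connected subtree. Here edge (2,4) lies in no bag, so the decomposition is invalid.

No — edge (2,4) lies in no bag.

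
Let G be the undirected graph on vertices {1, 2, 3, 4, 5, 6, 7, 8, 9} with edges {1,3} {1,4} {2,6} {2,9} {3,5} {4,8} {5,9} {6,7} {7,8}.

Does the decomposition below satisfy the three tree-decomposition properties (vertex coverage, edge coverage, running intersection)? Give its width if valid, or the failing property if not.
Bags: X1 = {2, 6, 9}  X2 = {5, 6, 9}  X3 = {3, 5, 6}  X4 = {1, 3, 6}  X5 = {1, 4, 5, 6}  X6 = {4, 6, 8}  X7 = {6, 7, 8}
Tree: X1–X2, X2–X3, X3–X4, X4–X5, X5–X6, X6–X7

No — bags containing vertex 5 are not connected in the tree.

A tree decomposition must satisfy three properties: every vertex lies in some bag; for every edge, both endpoints lie together in some bag; and for every vertex, the bags containing it form a connected subtree. Here bags containing vertex 5 are not connected in the tree, so the decomposition is invalid.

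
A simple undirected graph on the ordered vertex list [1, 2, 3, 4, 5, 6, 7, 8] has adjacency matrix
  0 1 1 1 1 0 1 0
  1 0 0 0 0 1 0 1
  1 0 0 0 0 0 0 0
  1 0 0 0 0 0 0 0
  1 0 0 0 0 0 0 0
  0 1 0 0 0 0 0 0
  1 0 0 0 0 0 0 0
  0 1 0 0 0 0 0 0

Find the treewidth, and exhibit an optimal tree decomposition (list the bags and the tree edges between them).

Treewidth 1.
One optimal decomposition is:
Bags: B1 = {1, 7}  B2 = {1, 2}  B3 = {2, 8}  B4 = {2, 6}  B5 = {1, 5}  B6 = {1, 4}  B7 = {1, 3}
Tree: B1–B2, B2–B3, B2–B4, B1–B5, B5–B6, B1–B7

Each bag holds 2 vertices, so the decomposition has width 1, which upper-bounds the treewidth. G has an edge, so its treewidth is at least 1. Therefore the treewidth is 1.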